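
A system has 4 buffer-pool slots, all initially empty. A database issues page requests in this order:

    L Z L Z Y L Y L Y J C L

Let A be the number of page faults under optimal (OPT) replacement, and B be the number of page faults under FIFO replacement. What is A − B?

-1

Under OPT: F F . . F . . . . F F . → 5 faults.
Under FIFO: F F . . F . . . . F F F → 6 faults.
A − B = 5 − 6 = -1.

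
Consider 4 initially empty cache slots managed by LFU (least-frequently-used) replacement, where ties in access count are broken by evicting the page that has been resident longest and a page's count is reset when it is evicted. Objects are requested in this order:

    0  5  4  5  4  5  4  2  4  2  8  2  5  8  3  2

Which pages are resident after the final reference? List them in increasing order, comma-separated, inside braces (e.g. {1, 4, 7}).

{2, 3, 4, 5}

0 → miss, frames [0]
5 → miss, frames [0, 5]
4 → miss, frames [0, 5, 4]
5 → hit
4 → hit
5 → hit
4 → hit
2 → miss, frames [0, 5, 4, 2]
4 → hit
2 → hit
8 → miss, evict 0, frames [5, 4, 2, 8]
2 → hit
5 → hit
8 → hit
3 → miss, evict 8, frames [5, 4, 2, 3]
2 → hit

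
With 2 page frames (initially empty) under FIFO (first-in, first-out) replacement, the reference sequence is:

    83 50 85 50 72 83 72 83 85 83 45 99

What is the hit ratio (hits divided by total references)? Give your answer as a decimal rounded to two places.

83 → fault, frames {83}
50 → fault, frames {83,50}
85 → fault, evict 83, frames {50,85}
50 → hit
72 → fault, evict 50, frames {85,72}
83 → fault, evict 85, frames {72,83}
72 → hit
83 → hit
85 → fault, evict 72, frames {83,85}
83 → hit
45 → fault, evict 83, frames {85,45}
99 → fault, evict 85, frames {45,99}
Hits: 4 of 12 references → 4/12 = 0.3333.

0.33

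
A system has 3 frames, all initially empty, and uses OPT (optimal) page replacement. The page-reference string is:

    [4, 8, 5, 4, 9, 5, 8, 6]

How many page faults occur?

5

4: miss, frames (4)
8: miss, frames (4 8)
5: miss, frames (4 8 5)
4: hit
9: miss, evict 4, frames (8 5 9)
5: hit
8: hit
6: miss, evict 9, frames (8 5 6)
Page faults: 5.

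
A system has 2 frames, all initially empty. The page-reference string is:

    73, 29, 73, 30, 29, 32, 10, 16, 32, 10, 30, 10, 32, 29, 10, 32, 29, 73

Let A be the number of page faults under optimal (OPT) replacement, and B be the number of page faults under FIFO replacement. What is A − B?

Under OPT: F F . F . F F F . F F . F F . F . F → 12 faults.
Under FIFO: F F . F . F F F F F F . F F F F F F → 15 faults.
A − B = 12 − 15 = -3.

-3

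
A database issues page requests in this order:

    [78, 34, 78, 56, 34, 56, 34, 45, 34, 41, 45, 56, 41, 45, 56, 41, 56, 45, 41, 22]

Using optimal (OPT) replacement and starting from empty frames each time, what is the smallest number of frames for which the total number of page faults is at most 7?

f=1: 20 faults
f=2: 10 faults
f=3: 6 faults
f=4: 6 faults
f=5: 6 faults
f=6: 6 faults
Smallest f with faults ≤ 7 is 3.

3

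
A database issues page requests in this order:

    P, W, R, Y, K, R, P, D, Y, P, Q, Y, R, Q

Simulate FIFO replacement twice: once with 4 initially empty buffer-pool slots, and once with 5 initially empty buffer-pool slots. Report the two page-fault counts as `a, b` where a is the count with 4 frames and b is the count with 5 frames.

4 frames: F F F F F . F F . . F F F . → 10 faults.
5 frames: F F F F F . . F . F F . F . → 9 faults.
9 < 10: adding a frame reduced faults, as is typical.

10, 9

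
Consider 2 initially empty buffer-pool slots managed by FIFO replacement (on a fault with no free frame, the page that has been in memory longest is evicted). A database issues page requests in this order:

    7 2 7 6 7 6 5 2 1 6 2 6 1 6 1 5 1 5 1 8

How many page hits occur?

6

7: fault, frames {7}
2: fault, frames {7,2}
7: hit
6: fault, evict 7, frames {2,6}
7: fault, evict 2, frames {6,7}
6: hit
5: fault, evict 6, frames {7,5}
2: fault, evict 7, frames {5,2}
1: fault, evict 5, frames {2,1}
6: fault, evict 2, frames {1,6}
2: fault, evict 1, frames {6,2}
6: hit
1: fault, evict 6, frames {2,1}
6: fault, evict 2, frames {1,6}
1: hit
5: fault, evict 1, frames {6,5}
1: fault, evict 6, frames {5,1}
5: hit
1: hit
8: fault, evict 5, frames {1,8}
Hits: 6.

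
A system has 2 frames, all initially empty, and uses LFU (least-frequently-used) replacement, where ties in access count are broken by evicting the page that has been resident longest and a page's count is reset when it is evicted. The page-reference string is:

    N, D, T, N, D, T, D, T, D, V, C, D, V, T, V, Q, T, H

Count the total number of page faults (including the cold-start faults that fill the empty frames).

N: fault, frames {N}
D: fault, frames {N,D}
T: fault, evict N, frames {D,T}
N: fault, evict D, frames {T,N}
D: fault, evict T, frames {N,D}
T: fault, evict N, frames {D,T}
D: hit
T: hit
D: hit
V: fault, evict T, frames {D,V}
C: fault, evict V, frames {D,C}
D: hit
V: fault, evict C, frames {D,V}
T: fault, evict V, frames {D,T}
V: fault, evict T, frames {D,V}
Q: fault, evict V, frames {D,Q}
T: fault, evict Q, frames {D,T}
H: fault, evict T, frames {D,H}
Page faults: 14.

14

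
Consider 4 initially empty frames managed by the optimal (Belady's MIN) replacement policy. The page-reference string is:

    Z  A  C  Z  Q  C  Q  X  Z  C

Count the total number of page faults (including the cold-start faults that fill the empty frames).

5

Z: miss, frames (Z)
A: miss, frames (Z A)
C: miss, frames (Z A C)
Z: hit
Q: miss, frames (Z A C Q)
C: hit
Q: hit
X: miss, evict Q, frames (Z A C X)
Z: hit
C: hit
Page faults: 5.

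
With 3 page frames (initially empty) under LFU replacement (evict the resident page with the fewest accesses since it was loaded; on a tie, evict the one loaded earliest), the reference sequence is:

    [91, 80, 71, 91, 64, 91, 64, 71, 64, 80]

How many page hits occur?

91 -> fault, frames [91]
80 -> fault, frames [91, 80]
71 -> fault, frames [91, 80, 71]
91 -> hit
64 -> fault, evict 80, frames [91, 71, 64]
91 -> hit
64 -> hit
71 -> hit
64 -> hit
80 -> fault, evict 71, frames [91, 64, 80]
Hits: 5.

5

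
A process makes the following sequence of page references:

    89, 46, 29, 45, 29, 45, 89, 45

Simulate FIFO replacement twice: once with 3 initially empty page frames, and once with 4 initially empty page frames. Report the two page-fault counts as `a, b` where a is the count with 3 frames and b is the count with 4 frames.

3 frames: F F F F . . F . → 5 faults.
4 frames: F F F F . . . . → 4 faults.
4 < 5: adding a frame reduced faults, as is typical.

5, 4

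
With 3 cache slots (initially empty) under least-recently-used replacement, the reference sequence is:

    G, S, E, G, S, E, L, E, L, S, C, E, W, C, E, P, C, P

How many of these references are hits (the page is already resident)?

G → fault, frames {G}
S → fault, frames {G,S}
E → fault, frames {G,S,E}
G → hit
S → hit
E → hit
L → fault, evict G, frames {S,E,L}
E → hit
L → hit
S → hit
C → fault, evict E, frames {L,S,C}
E → fault, evict L, frames {S,C,E}
W → fault, evict S, frames {C,E,W}
C → hit
E → hit
P → fault, evict W, frames {C,E,P}
C → hit
P → hit
Hits: 10.

10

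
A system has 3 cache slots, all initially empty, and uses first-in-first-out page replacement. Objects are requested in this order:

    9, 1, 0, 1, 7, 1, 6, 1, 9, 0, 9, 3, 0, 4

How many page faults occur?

9 → miss, frames [9]
1 → miss, frames [9, 1]
0 → miss, frames [9, 1, 0]
1 → hit
7 → miss, evict 9, frames [1, 0, 7]
1 → hit
6 → miss, evict 1, frames [0, 7, 6]
1 → miss, evict 0, frames [7, 6, 1]
9 → miss, evict 7, frames [6, 1, 9]
0 → miss, evict 6, frames [1, 9, 0]
9 → hit
3 → miss, evict 1, frames [9, 0, 3]
0 → hit
4 → miss, evict 9, frames [0, 3, 4]
Page faults: 10.

10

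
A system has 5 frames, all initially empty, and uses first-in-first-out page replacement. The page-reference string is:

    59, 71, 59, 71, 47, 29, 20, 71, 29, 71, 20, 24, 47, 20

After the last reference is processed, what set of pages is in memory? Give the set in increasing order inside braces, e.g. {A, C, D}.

{20, 24, 29, 47, 71}

59 → fault, frames [59]
71 → fault, frames [59, 71]
59 → hit
71 → hit
47 → fault, frames [59, 71, 47]
29 → fault, frames [59, 71, 47, 29]
20 → fault, frames [59, 71, 47, 29, 20]
71 → hit
29 → hit
71 → hit
20 → hit
24 → fault, evict 59, frames [71, 47, 29, 20, 24]
47 → hit
20 → hit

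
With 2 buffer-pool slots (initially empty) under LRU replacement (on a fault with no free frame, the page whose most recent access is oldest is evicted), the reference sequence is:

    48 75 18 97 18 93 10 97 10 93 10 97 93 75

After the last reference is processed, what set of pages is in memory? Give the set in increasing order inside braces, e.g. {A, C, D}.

48: fault, frames [48]
75: fault, frames [48, 75]
18: fault, evict 48, frames [75, 18]
97: fault, evict 75, frames [18, 97]
18: hit
93: fault, evict 97, frames [18, 93]
10: fault, evict 18, frames [93, 10]
97: fault, evict 93, frames [10, 97]
10: hit
93: fault, evict 97, frames [10, 93]
10: hit
97: fault, evict 93, frames [10, 97]
93: fault, evict 10, frames [97, 93]
75: fault, evict 97, frames [93, 75]

{75, 93}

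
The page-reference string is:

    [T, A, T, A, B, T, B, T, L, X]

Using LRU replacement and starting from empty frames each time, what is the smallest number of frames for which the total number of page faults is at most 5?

3

f=1: 10 faults
f=2: 6 faults
f=3: 5 faults
f=4: 5 faults
f=5: 5 faults
Smallest f with faults ≤ 5 is 3.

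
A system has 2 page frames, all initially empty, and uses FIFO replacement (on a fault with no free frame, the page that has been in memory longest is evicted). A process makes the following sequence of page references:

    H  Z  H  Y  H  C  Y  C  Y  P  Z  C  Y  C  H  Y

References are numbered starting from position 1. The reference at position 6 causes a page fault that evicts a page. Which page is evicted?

Y

pos 1: H → miss, frames (H)
pos 2: Z → miss, frames (H Z)
pos 3: H → hit
pos 4: Y → miss, evict H, frames (Z Y)
pos 5: H → miss, evict Z, frames (Y H)
pos 6: C → miss, evict Y, frames (H C)
At position 6, page Y is evicted.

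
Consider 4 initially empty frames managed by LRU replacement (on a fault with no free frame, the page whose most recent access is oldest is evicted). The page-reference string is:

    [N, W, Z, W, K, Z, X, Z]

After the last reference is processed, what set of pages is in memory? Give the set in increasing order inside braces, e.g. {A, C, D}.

N: miss, frames {N}
W: miss, frames {N,W}
Z: miss, frames {N,W,Z}
W: hit
K: miss, frames {N,Z,W,K}
Z: hit
X: miss, evict N, frames {W,K,Z,X}
Z: hit

{K, W, X, Z}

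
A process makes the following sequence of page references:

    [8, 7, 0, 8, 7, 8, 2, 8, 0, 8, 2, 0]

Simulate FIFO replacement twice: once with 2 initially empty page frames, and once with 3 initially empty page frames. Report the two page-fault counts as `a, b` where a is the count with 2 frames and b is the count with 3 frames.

9, 5

2 frames: F F F F F . F F F . F . → 9 faults.
3 frames: F F F . . . F F . . . . → 5 faults.
5 < 9: adding a frame reduced faults, as is typical.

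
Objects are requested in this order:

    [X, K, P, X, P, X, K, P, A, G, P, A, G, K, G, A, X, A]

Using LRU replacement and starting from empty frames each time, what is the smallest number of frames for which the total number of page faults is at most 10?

3

f=1: 18 faults
f=2: 14 faults
f=3: 7 faults
f=4: 6 faults
f=5: 5 faults
Smallest f with faults ≤ 10 is 3.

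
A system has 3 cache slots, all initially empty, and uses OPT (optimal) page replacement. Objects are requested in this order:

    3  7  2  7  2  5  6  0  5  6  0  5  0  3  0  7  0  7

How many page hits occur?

3 -> fault, frames {3}
7 -> fault, frames {3,7}
2 -> fault, frames {3,7,2}
7 -> hit
2 -> hit
5 -> fault, evict 2, frames {3,7,5}
6 -> fault, evict 7, frames {3,5,6}
0 -> fault, evict 3, frames {5,6,0}
5 -> hit
6 -> hit
0 -> hit
5 -> hit
0 -> hit
3 -> fault, evict 6, frames {5,0,3}
0 -> hit
7 -> fault, evict 3, frames {5,0,7}
0 -> hit
7 -> hit
Hits: 10.

10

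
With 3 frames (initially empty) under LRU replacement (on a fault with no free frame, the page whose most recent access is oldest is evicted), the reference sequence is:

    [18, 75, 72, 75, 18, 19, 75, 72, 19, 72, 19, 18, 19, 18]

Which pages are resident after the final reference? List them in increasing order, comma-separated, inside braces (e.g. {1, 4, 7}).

{18, 19, 72}

18: miss, frames (18)
75: miss, frames (18 75)
72: miss, frames (18 75 72)
75: hit
18: hit
19: miss, evict 72, frames (75 18 19)
75: hit
72: miss, evict 18, frames (19 75 72)
19: hit
72: hit
19: hit
18: miss, evict 75, frames (72 19 18)
19: hit
18: hit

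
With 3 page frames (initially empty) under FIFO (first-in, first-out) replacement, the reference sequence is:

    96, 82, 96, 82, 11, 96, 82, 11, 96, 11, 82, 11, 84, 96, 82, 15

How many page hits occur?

9

96 → miss, frames {96}
82 → miss, frames {96,82}
96 → hit
82 → hit
11 → miss, frames {96,82,11}
96 → hit
82 → hit
11 → hit
96 → hit
11 → hit
82 → hit
11 → hit
84 → miss, evict 96, frames {82,11,84}
96 → miss, evict 82, frames {11,84,96}
82 → miss, evict 11, frames {84,96,82}
15 → miss, evict 84, frames {96,82,15}
Hits: 9.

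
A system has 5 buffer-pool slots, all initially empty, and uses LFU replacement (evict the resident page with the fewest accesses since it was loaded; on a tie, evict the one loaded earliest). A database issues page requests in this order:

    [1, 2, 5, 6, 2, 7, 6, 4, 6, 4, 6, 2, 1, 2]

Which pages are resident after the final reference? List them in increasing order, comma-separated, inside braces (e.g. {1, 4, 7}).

1 -> fault, frames (1)
2 -> fault, frames (1 2)
5 -> fault, frames (1 2 5)
6 -> fault, frames (1 2 5 6)
2 -> hit
7 -> fault, frames (1 2 5 6 7)
6 -> hit
4 -> fault, evict 1, frames (2 5 6 7 4)
6 -> hit
4 -> hit
6 -> hit
2 -> hit
1 -> fault, evict 5, frames (2 6 7 4 1)
2 -> hit

{1, 2, 4, 6, 7}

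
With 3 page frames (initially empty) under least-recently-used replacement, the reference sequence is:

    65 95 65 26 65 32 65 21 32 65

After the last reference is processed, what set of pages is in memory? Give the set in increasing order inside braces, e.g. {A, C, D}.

{21, 32, 65}

65: fault, frames (65)
95: fault, frames (65 95)
65: hit
26: fault, frames (95 65 26)
65: hit
32: fault, evict 95, frames (26 65 32)
65: hit
21: fault, evict 26, frames (32 65 21)
32: hit
65: hit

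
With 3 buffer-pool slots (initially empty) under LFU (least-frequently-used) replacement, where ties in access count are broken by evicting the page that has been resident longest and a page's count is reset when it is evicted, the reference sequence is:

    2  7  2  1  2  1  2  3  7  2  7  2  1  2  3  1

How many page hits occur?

2 -> miss, frames {2}
7 -> miss, frames {2,7}
2 -> hit
1 -> miss, frames {2,7,1}
2 -> hit
1 -> hit
2 -> hit
3 -> miss, evict 7, frames {2,1,3}
7 -> miss, evict 3, frames {2,1,7}
2 -> hit
7 -> hit
2 -> hit
1 -> hit
2 -> hit
3 -> miss, evict 7, frames {2,1,3}
1 -> hit
Hits: 10.

10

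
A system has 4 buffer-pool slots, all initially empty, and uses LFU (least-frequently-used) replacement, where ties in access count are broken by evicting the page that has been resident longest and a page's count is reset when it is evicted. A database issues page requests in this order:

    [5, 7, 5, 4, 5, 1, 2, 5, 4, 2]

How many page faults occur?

5 → miss, frames (5)
7 → miss, frames (5 7)
5 → hit
4 → miss, frames (5 7 4)
5 → hit
1 → miss, frames (5 7 4 1)
2 → miss, evict 7, frames (5 4 1 2)
5 → hit
4 → hit
2 → hit
Page faults: 5.

5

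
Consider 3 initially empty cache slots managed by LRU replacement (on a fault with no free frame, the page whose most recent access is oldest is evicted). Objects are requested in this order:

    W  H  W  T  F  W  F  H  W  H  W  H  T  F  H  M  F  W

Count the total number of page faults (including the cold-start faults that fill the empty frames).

9

W -> miss, frames [W]
H -> miss, frames [W, H]
W -> hit
T -> miss, frames [H, W, T]
F -> miss, evict H, frames [W, T, F]
W -> hit
F -> hit
H -> miss, evict T, frames [W, F, H]
W -> hit
H -> hit
W -> hit
H -> hit
T -> miss, evict F, frames [W, H, T]
F -> miss, evict W, frames [H, T, F]
H -> hit
M -> miss, evict T, frames [F, H, M]
F -> hit
W -> miss, evict H, frames [M, F, W]
Page faults: 9.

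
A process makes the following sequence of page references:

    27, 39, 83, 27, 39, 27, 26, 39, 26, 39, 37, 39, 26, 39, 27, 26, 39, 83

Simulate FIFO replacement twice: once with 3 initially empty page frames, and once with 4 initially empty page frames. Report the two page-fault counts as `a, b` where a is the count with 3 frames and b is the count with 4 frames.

9, 8

3 frames: F F F . . . F . . . F F . . F F . F → 9 faults.
4 frames: F F F . . . F . . . F . . . F . F F → 8 faults.
8 < 9: adding a frame reduced faults, as is typical.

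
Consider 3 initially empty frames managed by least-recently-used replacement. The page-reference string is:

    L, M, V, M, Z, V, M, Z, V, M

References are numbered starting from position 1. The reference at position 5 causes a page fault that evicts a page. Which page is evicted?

L

pos 1: L -> miss, frames (L)
pos 2: M -> miss, frames (L M)
pos 3: V -> miss, frames (L M V)
pos 4: M -> hit
pos 5: Z -> miss, evict L, frames (V M Z)
At position 5, page L is evicted.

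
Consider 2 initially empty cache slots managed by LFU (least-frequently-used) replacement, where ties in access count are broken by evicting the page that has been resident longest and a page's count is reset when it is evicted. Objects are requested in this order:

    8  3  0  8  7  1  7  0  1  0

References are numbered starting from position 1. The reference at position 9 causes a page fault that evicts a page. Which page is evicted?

0

pos 1: 8: miss, frames (8)
pos 2: 3: miss, frames (8 3)
pos 3: 0: miss, evict 8, frames (3 0)
pos 4: 8: miss, evict 3, frames (0 8)
pos 5: 7: miss, evict 0, frames (8 7)
pos 6: 1: miss, evict 8, frames (7 1)
pos 7: 7: hit
pos 8: 0: miss, evict 1, frames (7 0)
pos 9: 1: miss, evict 0, frames (7 1)
At position 9, page 0 is evicted.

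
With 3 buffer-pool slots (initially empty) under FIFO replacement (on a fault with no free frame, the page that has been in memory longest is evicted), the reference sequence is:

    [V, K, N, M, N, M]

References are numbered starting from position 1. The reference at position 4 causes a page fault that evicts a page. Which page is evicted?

pos 1: V: miss, frames [V]
pos 2: K: miss, frames [V, K]
pos 3: N: miss, frames [V, K, N]
pos 4: M: miss, evict V, frames [K, N, M]
At position 4, page V is evicted.

V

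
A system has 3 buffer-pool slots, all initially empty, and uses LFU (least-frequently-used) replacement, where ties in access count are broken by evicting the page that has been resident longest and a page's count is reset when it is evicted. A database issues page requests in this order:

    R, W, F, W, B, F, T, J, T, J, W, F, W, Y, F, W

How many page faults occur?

9

R -> fault, frames [R]
W -> fault, frames [R, W]
F -> fault, frames [R, W, F]
W -> hit
B -> fault, evict R, frames [W, F, B]
F -> hit
T -> fault, evict B, frames [W, F, T]
J -> fault, evict T, frames [W, F, J]
T -> fault, evict J, frames [W, F, T]
J -> fault, evict T, frames [W, F, J]
W -> hit
F -> hit
W -> hit
Y -> fault, evict J, frames [W, F, Y]
F -> hit
W -> hit
Page faults: 9.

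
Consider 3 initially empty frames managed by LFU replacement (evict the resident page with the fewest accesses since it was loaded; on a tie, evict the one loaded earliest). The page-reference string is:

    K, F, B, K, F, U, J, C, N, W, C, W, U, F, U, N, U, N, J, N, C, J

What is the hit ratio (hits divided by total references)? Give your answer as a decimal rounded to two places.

0.27

K -> fault, frames [K]
F -> fault, frames [K, F]
B -> fault, frames [K, F, B]
K -> hit
F -> hit
U -> fault, evict B, frames [K, F, U]
J -> fault, evict U, frames [K, F, J]
C -> fault, evict J, frames [K, F, C]
N -> fault, evict C, frames [K, F, N]
W -> fault, evict N, frames [K, F, W]
C -> fault, evict W, frames [K, F, C]
W -> fault, evict C, frames [K, F, W]
U -> fault, evict W, frames [K, F, U]
F -> hit
U -> hit
N -> fault, evict K, frames [F, U, N]
U -> hit
N -> hit
J -> fault, evict N, frames [F, U, J]
N -> fault, evict J, frames [F, U, N]
C -> fault, evict N, frames [F, U, C]
J -> fault, evict C, frames [F, U, J]
Hits: 6 of 22 references → 6/22 = 0.2727.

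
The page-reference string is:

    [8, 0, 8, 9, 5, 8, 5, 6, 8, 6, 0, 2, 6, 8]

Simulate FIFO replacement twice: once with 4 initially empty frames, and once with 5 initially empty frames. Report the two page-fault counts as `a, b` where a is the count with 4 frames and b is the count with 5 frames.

4 frames: F F . F F . . F F . F F . . → 8 faults.
5 frames: F F . F F . . F . . . F . F → 7 faults.
7 < 8: adding a frame reduced faults, as is typical.

8, 7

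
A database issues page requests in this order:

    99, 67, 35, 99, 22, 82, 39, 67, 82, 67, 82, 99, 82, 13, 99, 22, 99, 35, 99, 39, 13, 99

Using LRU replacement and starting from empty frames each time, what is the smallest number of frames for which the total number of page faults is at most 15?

f=1: 22 faults
f=2: 17 faults
f=3: 13 faults
f=4: 13 faults
f=5: 11 faults
f=6: 9 faults
f=7: 7 faults
Smallest f with faults ≤ 15 is 3.

3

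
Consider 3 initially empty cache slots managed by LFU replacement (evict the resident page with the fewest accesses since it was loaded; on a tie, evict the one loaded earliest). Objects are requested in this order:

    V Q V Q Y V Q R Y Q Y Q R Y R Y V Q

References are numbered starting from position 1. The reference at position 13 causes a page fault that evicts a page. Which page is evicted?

Y

pos 1: V -> miss, frames [V]
pos 2: Q -> miss, frames [V, Q]
pos 3: V -> hit
pos 4: Q -> hit
pos 5: Y -> miss, frames [V, Q, Y]
pos 6: V -> hit
pos 7: Q -> hit
pos 8: R -> miss, evict Y, frames [V, Q, R]
pos 9: Y -> miss, evict R, frames [V, Q, Y]
pos 10: Q -> hit
pos 11: Y -> hit
pos 12: Q -> hit
pos 13: R -> miss, evict Y, frames [V, Q, R]
At position 13, page Y is evicted.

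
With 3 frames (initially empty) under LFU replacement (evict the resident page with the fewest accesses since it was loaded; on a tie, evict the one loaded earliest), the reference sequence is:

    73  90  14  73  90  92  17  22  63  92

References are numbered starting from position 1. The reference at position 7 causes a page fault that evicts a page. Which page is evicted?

92

pos 1: 73: fault, frames {73}
pos 2: 90: fault, frames {73,90}
pos 3: 14: fault, frames {73,90,14}
pos 4: 73: hit
pos 5: 90: hit
pos 6: 92: fault, evict 14, frames {73,90,92}
pos 7: 17: fault, evict 92, frames {73,90,17}
At position 7, page 92 is evicted.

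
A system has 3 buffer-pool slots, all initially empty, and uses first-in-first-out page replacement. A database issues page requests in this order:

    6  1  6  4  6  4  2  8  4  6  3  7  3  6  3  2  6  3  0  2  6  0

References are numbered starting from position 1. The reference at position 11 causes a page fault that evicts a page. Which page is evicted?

2

pos 1: 6 -> fault, frames [6]
pos 2: 1 -> fault, frames [6, 1]
pos 3: 6 -> hit
pos 4: 4 -> fault, frames [6, 1, 4]
pos 5: 6 -> hit
pos 6: 4 -> hit
pos 7: 2 -> fault, evict 6, frames [1, 4, 2]
pos 8: 8 -> fault, evict 1, frames [4, 2, 8]
pos 9: 4 -> hit
pos 10: 6 -> fault, evict 4, frames [2, 8, 6]
pos 11: 3 -> fault, evict 2, frames [8, 6, 3]
At position 11, page 2 is evicted.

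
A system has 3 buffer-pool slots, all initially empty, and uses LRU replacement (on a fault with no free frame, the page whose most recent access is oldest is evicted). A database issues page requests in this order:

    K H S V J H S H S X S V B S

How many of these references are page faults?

10

K → fault, frames [K]
H → fault, frames [K, H]
S → fault, frames [K, H, S]
V → fault, evict K, frames [H, S, V]
J → fault, evict H, frames [S, V, J]
H → fault, evict S, frames [V, J, H]
S → fault, evict V, frames [J, H, S]
H → hit
S → hit
X → fault, evict J, frames [H, S, X]
S → hit
V → fault, evict H, frames [X, S, V]
B → fault, evict X, frames [S, V, B]
S → hit
Page faults: 10.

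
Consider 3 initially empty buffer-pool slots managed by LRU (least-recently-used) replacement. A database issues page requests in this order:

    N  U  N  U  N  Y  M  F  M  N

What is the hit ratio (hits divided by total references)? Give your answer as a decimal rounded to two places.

N -> fault, frames [N]
U -> fault, frames [N, U]
N -> hit
U -> hit
N -> hit
Y -> fault, frames [U, N, Y]
M -> fault, evict U, frames [N, Y, M]
F -> fault, evict N, frames [Y, M, F]
M -> hit
N -> fault, evict Y, frames [F, M, N]
Hits: 4 of 10 references → 4/10 = 0.4000.

0.40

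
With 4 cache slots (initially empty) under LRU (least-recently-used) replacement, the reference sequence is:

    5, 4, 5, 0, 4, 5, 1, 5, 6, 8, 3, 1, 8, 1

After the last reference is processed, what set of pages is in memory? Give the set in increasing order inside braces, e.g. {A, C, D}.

5: miss, frames [5]
4: miss, frames [5, 4]
5: hit
0: miss, frames [4, 5, 0]
4: hit
5: hit
1: miss, frames [0, 4, 5, 1]
5: hit
6: miss, evict 0, frames [4, 1, 5, 6]
8: miss, evict 4, frames [1, 5, 6, 8]
3: miss, evict 1, frames [5, 6, 8, 3]
1: miss, evict 5, frames [6, 8, 3, 1]
8: hit
1: hit

{1, 3, 6, 8}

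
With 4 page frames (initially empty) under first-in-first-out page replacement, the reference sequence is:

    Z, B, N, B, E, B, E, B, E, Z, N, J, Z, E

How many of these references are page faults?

Z: miss, frames {Z}
B: miss, frames {Z,B}
N: miss, frames {Z,B,N}
B: hit
E: miss, frames {Z,B,N,E}
B: hit
E: hit
B: hit
E: hit
Z: hit
N: hit
J: miss, evict Z, frames {B,N,E,J}
Z: miss, evict B, frames {N,E,J,Z}
E: hit
Page faults: 6.

6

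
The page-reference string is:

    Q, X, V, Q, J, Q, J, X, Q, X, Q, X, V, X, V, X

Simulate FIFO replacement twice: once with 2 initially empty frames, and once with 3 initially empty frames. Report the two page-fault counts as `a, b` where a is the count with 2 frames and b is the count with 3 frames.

9, 7

2 frames: F F F F F . . F F . . . F F . . → 9 faults.
3 frames: F F F . F F . F . . . . F . . . → 7 faults.
7 < 9: adding a frame reduced faults, as is typical.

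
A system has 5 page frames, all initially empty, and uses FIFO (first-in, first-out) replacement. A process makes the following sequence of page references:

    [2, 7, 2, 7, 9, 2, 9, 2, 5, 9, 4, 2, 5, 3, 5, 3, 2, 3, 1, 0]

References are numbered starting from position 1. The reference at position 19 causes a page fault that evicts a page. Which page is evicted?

pos 1: 2: miss, frames [2]
pos 2: 7: miss, frames [2, 7]
pos 3: 2: hit
pos 4: 7: hit
pos 5: 9: miss, frames [2, 7, 9]
pos 6: 2: hit
pos 7: 9: hit
pos 8: 2: hit
pos 9: 5: miss, frames [2, 7, 9, 5]
pos 10: 9: hit
pos 11: 4: miss, frames [2, 7, 9, 5, 4]
pos 12: 2: hit
pos 13: 5: hit
pos 14: 3: miss, evict 2, frames [7, 9, 5, 4, 3]
pos 15: 5: hit
pos 16: 3: hit
pos 17: 2: miss, evict 7, frames [9, 5, 4, 3, 2]
pos 18: 3: hit
pos 19: 1: miss, evict 9, frames [5, 4, 3, 2, 1]
At position 19, page 9 is evicted.

9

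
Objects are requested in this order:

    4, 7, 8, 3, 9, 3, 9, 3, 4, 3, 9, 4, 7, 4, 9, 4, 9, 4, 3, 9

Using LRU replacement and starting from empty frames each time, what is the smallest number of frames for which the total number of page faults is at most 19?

f=1: 20 faults
f=2: 12 faults
f=3: 8 faults
f=4: 7 faults
f=5: 5 faults
Smallest f with faults ≤ 19 is 2.

2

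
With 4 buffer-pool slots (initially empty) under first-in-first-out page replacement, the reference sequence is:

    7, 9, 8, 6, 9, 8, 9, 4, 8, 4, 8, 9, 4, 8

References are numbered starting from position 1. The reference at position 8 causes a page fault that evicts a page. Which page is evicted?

7

pos 1: 7: miss, frames {7}
pos 2: 9: miss, frames {7,9}
pos 3: 8: miss, frames {7,9,8}
pos 4: 6: miss, frames {7,9,8,6}
pos 5: 9: hit
pos 6: 8: hit
pos 7: 9: hit
pos 8: 4: miss, evict 7, frames {9,8,6,4}
At position 8, page 7 is evicted.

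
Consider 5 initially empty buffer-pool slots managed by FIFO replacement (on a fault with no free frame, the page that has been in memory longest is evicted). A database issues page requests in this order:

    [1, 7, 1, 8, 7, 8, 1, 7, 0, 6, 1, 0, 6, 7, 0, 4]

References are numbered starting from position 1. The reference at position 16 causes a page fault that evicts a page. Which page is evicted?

pos 1: 1: miss, frames [1]
pos 2: 7: miss, frames [1, 7]
pos 3: 1: hit
pos 4: 8: miss, frames [1, 7, 8]
pos 5: 7: hit
pos 6: 8: hit
pos 7: 1: hit
pos 8: 7: hit
pos 9: 0: miss, frames [1, 7, 8, 0]
pos 10: 6: miss, frames [1, 7, 8, 0, 6]
pos 11: 1: hit
pos 12: 0: hit
pos 13: 6: hit
pos 14: 7: hit
pos 15: 0: hit
pos 16: 4: miss, evict 1, frames [7, 8, 0, 6, 4]
At position 16, page 1 is evicted.

1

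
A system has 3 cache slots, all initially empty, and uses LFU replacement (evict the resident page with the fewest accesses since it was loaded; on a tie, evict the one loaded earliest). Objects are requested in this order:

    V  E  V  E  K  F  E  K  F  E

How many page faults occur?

V -> miss, frames {V}
E -> miss, frames {V,E}
V -> hit
E -> hit
K -> miss, frames {V,E,K}
F -> miss, evict K, frames {V,E,F}
E -> hit
K -> miss, evict F, frames {V,E,K}
F -> miss, evict K, frames {V,E,F}
E -> hit
Page faults: 6.

6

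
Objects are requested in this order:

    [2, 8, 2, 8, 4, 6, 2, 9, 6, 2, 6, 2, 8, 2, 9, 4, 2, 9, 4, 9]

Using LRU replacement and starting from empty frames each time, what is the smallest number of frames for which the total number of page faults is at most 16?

2

f=1: 20 faults
f=2: 14 faults
f=3: 9 faults
f=4: 7 faults
f=5: 5 faults
Smallest f with faults ≤ 16 is 2.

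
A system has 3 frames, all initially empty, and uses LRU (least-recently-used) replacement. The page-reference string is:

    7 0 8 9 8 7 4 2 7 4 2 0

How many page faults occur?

8

7 -> fault, frames (7)
0 -> fault, frames (7 0)
8 -> fault, frames (7 0 8)
9 -> fault, evict 7, frames (0 8 9)
8 -> hit
7 -> fault, evict 0, frames (9 8 7)
4 -> fault, evict 9, frames (8 7 4)
2 -> fault, evict 8, frames (7 4 2)
7 -> hit
4 -> hit
2 -> hit
0 -> fault, evict 7, frames (4 2 0)
Page faults: 8.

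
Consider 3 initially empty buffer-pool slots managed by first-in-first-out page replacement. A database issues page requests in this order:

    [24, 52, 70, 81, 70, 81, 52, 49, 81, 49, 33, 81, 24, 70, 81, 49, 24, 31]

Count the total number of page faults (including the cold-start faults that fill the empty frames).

24: fault, frames [24]
52: fault, frames [24, 52]
70: fault, frames [24, 52, 70]
81: fault, evict 24, frames [52, 70, 81]
70: hit
81: hit
52: hit
49: fault, evict 52, frames [70, 81, 49]
81: hit
49: hit
33: fault, evict 70, frames [81, 49, 33]
81: hit
24: fault, evict 81, frames [49, 33, 24]
70: fault, evict 49, frames [33, 24, 70]
81: fault, evict 33, frames [24, 70, 81]
49: fault, evict 24, frames [70, 81, 49]
24: fault, evict 70, frames [81, 49, 24]
31: fault, evict 81, frames [49, 24, 31]
Page faults: 12.

12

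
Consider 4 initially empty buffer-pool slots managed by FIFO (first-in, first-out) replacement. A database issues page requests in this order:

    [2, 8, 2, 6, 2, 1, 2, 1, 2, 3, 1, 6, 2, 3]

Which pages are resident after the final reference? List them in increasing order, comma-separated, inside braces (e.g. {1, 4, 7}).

2 → fault, frames {2}
8 → fault, frames {2,8}
2 → hit
6 → fault, frames {2,8,6}
2 → hit
1 → fault, frames {2,8,6,1}
2 → hit
1 → hit
2 → hit
3 → fault, evict 2, frames {8,6,1,3}
1 → hit
6 → hit
2 → fault, evict 8, frames {6,1,3,2}
3 → hit

{1, 2, 3, 6}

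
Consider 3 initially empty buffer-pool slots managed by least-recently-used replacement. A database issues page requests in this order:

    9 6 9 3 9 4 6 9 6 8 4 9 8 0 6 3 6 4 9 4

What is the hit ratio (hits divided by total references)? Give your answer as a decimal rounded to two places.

9 -> miss, frames {9}
6 -> miss, frames {9,6}
9 -> hit
3 -> miss, frames {6,9,3}
9 -> hit
4 -> miss, evict 6, frames {3,9,4}
6 -> miss, evict 3, frames {9,4,6}
9 -> hit
6 -> hit
8 -> miss, evict 4, frames {9,6,8}
4 -> miss, evict 9, frames {6,8,4}
9 -> miss, evict 6, frames {8,4,9}
8 -> hit
0 -> miss, evict 4, frames {9,8,0}
6 -> miss, evict 9, frames {8,0,6}
3 -> miss, evict 8, frames {0,6,3}
6 -> hit
4 -> miss, evict 0, frames {3,6,4}
9 -> miss, evict 3, frames {6,4,9}
4 -> hit
Hits: 7 of 20 references → 7/20 = 0.3500.

0.35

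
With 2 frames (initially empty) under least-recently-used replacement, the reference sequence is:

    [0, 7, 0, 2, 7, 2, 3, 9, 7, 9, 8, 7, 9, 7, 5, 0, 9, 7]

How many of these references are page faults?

14

0 -> miss, frames (0)
7 -> miss, frames (0 7)
0 -> hit
2 -> miss, evict 7, frames (0 2)
7 -> miss, evict 0, frames (2 7)
2 -> hit
3 -> miss, evict 7, frames (2 3)
9 -> miss, evict 2, frames (3 9)
7 -> miss, evict 3, frames (9 7)
9 -> hit
8 -> miss, evict 7, frames (9 8)
7 -> miss, evict 9, frames (8 7)
9 -> miss, evict 8, frames (7 9)
7 -> hit
5 -> miss, evict 9, frames (7 5)
0 -> miss, evict 7, frames (5 0)
9 -> miss, evict 5, frames (0 9)
7 -> miss, evict 0, frames (9 7)
Page faults: 14.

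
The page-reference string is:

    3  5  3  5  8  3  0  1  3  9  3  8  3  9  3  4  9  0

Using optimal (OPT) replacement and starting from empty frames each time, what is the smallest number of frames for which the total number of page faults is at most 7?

4

f=1: 18 faults
f=2: 10 faults
f=3: 8 faults
f=4: 7 faults
f=5: 7 faults
f=6: 7 faults
f=7: 7 faults
Smallest f with faults ≤ 7 is 4.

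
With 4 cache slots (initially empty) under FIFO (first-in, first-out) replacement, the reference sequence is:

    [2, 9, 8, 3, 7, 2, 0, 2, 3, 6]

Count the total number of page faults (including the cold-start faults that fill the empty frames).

8

2: fault, frames {2}
9: fault, frames {2,9}
8: fault, frames {2,9,8}
3: fault, frames {2,9,8,3}
7: fault, evict 2, frames {9,8,3,7}
2: fault, evict 9, frames {8,3,7,2}
0: fault, evict 8, frames {3,7,2,0}
2: hit
3: hit
6: fault, evict 3, frames {7,2,0,6}
Page faults: 8.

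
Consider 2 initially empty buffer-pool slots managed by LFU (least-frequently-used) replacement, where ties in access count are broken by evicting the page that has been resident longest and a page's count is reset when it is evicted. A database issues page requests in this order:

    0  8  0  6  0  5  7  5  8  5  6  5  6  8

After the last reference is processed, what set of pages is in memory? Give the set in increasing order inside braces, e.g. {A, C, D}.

{0, 8}

0 -> fault, frames (0)
8 -> fault, frames (0 8)
0 -> hit
6 -> fault, evict 8, frames (0 6)
0 -> hit
5 -> fault, evict 6, frames (0 5)
7 -> fault, evict 5, frames (0 7)
5 -> fault, evict 7, frames (0 5)
8 -> fault, evict 5, frames (0 8)
5 -> fault, evict 8, frames (0 5)
6 -> fault, evict 5, frames (0 6)
5 -> fault, evict 6, frames (0 5)
6 -> fault, evict 5, frames (0 6)
8 -> fault, evict 6, frames (0 8)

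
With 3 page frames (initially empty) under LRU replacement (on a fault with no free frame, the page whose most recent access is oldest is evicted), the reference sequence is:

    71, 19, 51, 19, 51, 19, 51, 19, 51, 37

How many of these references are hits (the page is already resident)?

71 → fault, frames {71}
19 → fault, frames {71,19}
51 → fault, frames {71,19,51}
19 → hit
51 → hit
19 → hit
51 → hit
19 → hit
51 → hit
37 → fault, evict 71, frames {19,51,37}
Hits: 6.

6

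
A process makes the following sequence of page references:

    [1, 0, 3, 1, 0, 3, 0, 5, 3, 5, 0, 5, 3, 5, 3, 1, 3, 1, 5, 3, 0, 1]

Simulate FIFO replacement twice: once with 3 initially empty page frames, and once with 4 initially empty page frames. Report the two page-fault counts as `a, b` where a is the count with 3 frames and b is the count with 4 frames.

6, 4

3 frames: F F F . . . . F . . . . . . . F . . . . F . → 6 faults.
4 frames: F F F . . . . F . . . . . . . . . . . . . . → 4 faults.
4 < 6: adding a frame reduced faults, as is typical.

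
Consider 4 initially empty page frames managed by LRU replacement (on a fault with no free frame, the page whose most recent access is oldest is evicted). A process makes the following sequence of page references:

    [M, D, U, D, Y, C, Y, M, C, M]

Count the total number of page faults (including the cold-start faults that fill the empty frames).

M -> miss, frames (M)
D -> miss, frames (M D)
U -> miss, frames (M D U)
D -> hit
Y -> miss, frames (M U D Y)
C -> miss, evict M, frames (U D Y C)
Y -> hit
M -> miss, evict U, frames (D C Y M)
C -> hit
M -> hit
Page faults: 6.

6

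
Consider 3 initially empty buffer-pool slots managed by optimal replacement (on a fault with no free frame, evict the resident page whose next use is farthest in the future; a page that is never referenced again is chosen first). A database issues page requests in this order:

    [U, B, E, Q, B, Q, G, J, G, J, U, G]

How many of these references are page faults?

U: fault, frames (U)
B: fault, frames (U B)
E: fault, frames (U B E)
Q: fault, evict E, frames (U B Q)
B: hit
Q: hit
G: fault, evict Q, frames (U B G)
J: fault, evict B, frames (U G J)
G: hit
J: hit
U: hit
G: hit
Page faults: 6.

6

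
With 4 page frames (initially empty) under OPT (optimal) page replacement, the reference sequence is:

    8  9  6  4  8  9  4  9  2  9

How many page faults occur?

8: miss, frames (8)
9: miss, frames (8 9)
6: miss, frames (8 9 6)
4: miss, frames (8 9 6 4)
8: hit
9: hit
4: hit
9: hit
2: miss, evict 4, frames (8 9 6 2)
9: hit
Page faults: 5.

5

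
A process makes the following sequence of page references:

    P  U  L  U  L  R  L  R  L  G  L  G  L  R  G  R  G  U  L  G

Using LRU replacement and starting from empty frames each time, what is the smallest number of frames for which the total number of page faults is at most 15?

f=1: 20 faults
f=2: 10 faults
f=3: 7 faults
f=4: 5 faults
f=5: 5 faults
Smallest f with faults ≤ 15 is 2.

2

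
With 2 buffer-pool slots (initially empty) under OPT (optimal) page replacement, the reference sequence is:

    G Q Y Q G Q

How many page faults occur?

G → fault, frames {G}
Q → fault, frames {G,Q}
Y → fault, evict G, frames {Q,Y}
Q → hit
G → fault, evict Y, frames {Q,G}
Q → hit
Page faults: 4.

4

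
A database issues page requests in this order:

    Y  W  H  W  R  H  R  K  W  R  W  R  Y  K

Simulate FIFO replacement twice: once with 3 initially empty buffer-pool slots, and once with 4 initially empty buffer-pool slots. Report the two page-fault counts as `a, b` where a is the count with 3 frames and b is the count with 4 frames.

3 frames: F F F . F . . F F . . . F . → 7 faults.
4 frames: F F F . F . . F . . . . F . → 6 faults.
6 < 7: adding a frame reduced faults, as is typical.

7, 6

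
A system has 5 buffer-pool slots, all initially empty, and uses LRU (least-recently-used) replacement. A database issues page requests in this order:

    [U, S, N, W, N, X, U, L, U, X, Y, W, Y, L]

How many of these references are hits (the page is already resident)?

U: fault, frames (U)
S: fault, frames (U S)
N: fault, frames (U S N)
W: fault, frames (U S N W)
N: hit
X: fault, frames (U S W N X)
U: hit
L: fault, evict S, frames (W N X U L)
U: hit
X: hit
Y: fault, evict W, frames (N L U X Y)
W: fault, evict N, frames (L U X Y W)
Y: hit
L: hit
Hits: 6.

6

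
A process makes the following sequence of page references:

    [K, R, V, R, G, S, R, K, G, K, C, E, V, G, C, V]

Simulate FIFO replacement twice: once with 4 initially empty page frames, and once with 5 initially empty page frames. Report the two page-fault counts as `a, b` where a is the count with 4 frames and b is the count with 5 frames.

10, 7

4 frames: F F F . F F . F . . F F F F . . → 10 faults.
5 frames: F F F . F F . . . . F F . . . . → 7 faults.
7 < 10: adding a frame reduced faults, as is typical.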